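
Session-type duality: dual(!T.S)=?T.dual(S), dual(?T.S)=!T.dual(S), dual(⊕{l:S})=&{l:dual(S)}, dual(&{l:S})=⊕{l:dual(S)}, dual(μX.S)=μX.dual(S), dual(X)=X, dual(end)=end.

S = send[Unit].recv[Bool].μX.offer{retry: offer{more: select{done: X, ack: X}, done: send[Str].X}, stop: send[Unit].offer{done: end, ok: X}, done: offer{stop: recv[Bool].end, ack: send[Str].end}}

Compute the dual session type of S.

send[Unit] → recv[Unit]
  recv[Bool] → send[Bool]
    μX → μX  (rec unchanged)
      offer{retry,stop,done} → select{retry,stop,done}  (&→⊕)
        • retry:
          offer{more,done} → select{more,done}  (&→⊕)
            • more:
              select{done,ack} → offer{done,ack}  (⊕→&)
                • done:
                  X ↦ X
                • ack:
                  X ↦ X
            • done:
              send[Str] → recv[Str]
                X ↦ X
        • stop:
          send[Unit] → recv[Unit]
            offer{done,ok} → select{done,ok}  (&→⊕)
              • done:
                end ↦ end
              • ok:
                X ↦ X
        • done:
          offer{stop,ack} → select{stop,ack}  (&→⊕)
            • stop:
              recv[Bool] → send[Bool]
                end ↦ end
            • ack:
              send[Str] → recv[Str]
                end ↦ end

recv[Unit].send[Bool].μX.select{retry: select{more: offer{done: X, ack: X}, done: recv[Str].X}, stop: recv[Unit].select{done: end, ok: X}, done: select{stop: send[Bool].end, ack: recv[Str].end}}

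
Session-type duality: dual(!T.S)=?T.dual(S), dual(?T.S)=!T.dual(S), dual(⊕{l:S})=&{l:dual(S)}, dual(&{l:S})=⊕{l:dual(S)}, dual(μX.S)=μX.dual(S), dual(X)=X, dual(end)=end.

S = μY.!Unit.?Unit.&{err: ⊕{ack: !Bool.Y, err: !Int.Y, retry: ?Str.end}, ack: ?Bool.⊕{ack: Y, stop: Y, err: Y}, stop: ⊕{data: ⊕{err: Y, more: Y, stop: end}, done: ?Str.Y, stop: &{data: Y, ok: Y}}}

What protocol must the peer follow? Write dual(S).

μY.?Unit.!Unit.⊕{err: &{ack: ?Bool.Y, err: ?Int.Y, retry: !Str.end}, ack: !Bool.&{ack: Y, stop: Y, err: Y}, stop: &{data: &{err: Y, more: Y, stop: end}, done: !Str.Y, stop: ⊕{data: Y, ok: Y}}}

μY → μY  (binder kept)
  !Unit → ?Unit
    ?Unit → !Unit
      &{err,ack,stop} → ⊕{err,ack,stop}  (offer→select)
        [err]
          ⊕{ack,err,retry} → &{ack,err,retry}  (internal→external)
            [ack]
              !Bool → ?Bool
                Y self-dual
            [err]
              !Int → ?Int
                Y self-dual
            [retry]
              ?Str → !Str
                end self-dual
        [ack]
          ?Bool → !Bool
            ⊕{ack,stop,err} → &{ack,stop,err}  (internal→external)
              [ack]
                Y self-dual
              [stop]
                Y self-dual
              [err]
                Y self-dual
        [stop]
          ⊕{data,done,stop} → &{data,done,stop}  (internal→external)
            [data]
              ⊕{err,more,stop} → &{err,more,stop}  (internal→external)
                [err]
                  Y self-dual
                [more]
                  Y self-dual
                [stop]
                  end self-dual
            [done]
              ?Str → !Str
                Y self-dual
            [stop]
              &{data,ok} → ⊕{data,ok}  (offer→select)
                [data]
                  Y self-dual
                [ok]
                  Y self-dual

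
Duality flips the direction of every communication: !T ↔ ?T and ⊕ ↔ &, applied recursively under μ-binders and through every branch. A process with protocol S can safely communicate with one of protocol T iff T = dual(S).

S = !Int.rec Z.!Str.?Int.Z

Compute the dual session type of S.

?Int.rec Z.?Str.!Int.Z

!Int = ?Int
  rec Z = rec Z  (rec unchanged)
    !Str = ?Str
      ?Int = !Int
        dual(Z) = Z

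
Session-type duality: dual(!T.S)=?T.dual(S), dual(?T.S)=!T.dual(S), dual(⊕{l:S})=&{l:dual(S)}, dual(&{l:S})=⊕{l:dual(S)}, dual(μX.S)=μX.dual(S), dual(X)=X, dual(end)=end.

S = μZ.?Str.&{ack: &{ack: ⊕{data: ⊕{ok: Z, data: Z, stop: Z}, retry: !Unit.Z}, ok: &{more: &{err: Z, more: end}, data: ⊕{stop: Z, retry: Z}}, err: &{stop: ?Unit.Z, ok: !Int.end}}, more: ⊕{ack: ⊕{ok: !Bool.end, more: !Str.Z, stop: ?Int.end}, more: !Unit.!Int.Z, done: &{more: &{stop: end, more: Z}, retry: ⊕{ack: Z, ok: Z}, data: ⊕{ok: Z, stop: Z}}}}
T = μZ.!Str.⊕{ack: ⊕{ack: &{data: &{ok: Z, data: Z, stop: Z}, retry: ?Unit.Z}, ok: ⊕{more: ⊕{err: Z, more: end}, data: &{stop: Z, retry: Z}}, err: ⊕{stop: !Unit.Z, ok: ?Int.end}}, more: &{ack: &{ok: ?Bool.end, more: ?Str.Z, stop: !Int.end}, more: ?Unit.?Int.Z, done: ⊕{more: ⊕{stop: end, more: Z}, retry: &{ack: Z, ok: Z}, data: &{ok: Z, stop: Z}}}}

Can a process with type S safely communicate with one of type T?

μZ | μZ  ok (binder kept)
  ?Str | !Str  ok
    &{ack,more} | ⊕{ack,more}  ok label sets agree
      case ack:
        &{ack,ok,err} | ⊕{ack,ok,err}  ok label sets agree
          case ack:
            ⊕{data,retry} | &{data,retry}  ok label sets agree
              case data:
                ⊕{ok,data,stop} | &{ok,data,stop}  ok label sets agree
                  case ok:
                    Z | Z  ok
                  case data:
                    Z | Z  ok
                  case stop:
                    Z | Z  ok
              case retry:
                !Unit | ?Unit  ok
                  Z | Z  ok
          case ok:
            &{more,data} | ⊕{more,data}  ok label sets agree
              case more:
                &{err,more} | ⊕{err,more}  ok label sets agree
                  case err:
                    Z | Z  ok
                  case more:
                    end | end  ok
              case data:
                ⊕{stop,retry} | &{stop,retry}  ok label sets agree
                  case stop:
                    Z | Z  ok
                  case retry:
                    Z | Z  ok
          case err:
            &{stop,ok} | ⊕{stop,ok}  ok label sets agree
              case stop:
                ?Unit | !Unit  ok
                  Z | Z  ok
              case ok:
                !Int | ?Int  ok
                  end | end  ok
      case more:
        ⊕{ack,more,done} | &{ack,more,done}  ok label sets agree
          case ack:
            ⊕{ok,more,stop} | &{ok,more,stop}  ok label sets agree
              case ok:
                !Bool | ?Bool  ok
                  end | end  ok
              case more:
                !Str | ?Str  ok
                  Z | Z  ok
              case stop:
                ?Int | !Int  ok
                  end | end  ok
          case more:
            !Unit | ?Unit  ok
              !Int | ?Int  ok
                Z | Z  ok
          case done:
            &{more,retry,data} | ⊕{more,retry,data}  ok label sets agree
              case more:
                &{stop,more} | ⊕{stop,more}  ok label sets agree
                  case stop:
                    end | end  ok
                  case more:
                    Z | Z  ok
              case retry:
                ⊕{ack,ok} | &{ack,ok}  ok label sets agree
                  case ack:
                    Z | Z  ok
                  case ok:
                    Z | Z  ok
              case data:
                ⊕{ok,stop} | &{ok,stop}  ok label sets agree
                  case ok:
                    Z | Z  ok
                  case stop:
                    Z | Z  ok

YES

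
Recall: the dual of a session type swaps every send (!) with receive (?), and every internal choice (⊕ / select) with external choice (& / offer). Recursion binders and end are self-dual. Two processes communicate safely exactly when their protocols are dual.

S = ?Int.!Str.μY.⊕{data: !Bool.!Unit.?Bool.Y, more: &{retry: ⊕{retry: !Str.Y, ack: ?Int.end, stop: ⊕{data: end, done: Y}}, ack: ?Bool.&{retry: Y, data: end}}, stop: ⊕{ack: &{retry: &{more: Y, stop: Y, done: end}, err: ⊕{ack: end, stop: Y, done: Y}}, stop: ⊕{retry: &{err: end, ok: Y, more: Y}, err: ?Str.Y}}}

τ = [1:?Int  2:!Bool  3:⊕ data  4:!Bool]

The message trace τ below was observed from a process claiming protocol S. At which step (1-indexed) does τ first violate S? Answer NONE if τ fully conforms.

[1] ?Int  match  state: !Str.μY.…
[2] got !Bool, protocol expects !Str  ✗

2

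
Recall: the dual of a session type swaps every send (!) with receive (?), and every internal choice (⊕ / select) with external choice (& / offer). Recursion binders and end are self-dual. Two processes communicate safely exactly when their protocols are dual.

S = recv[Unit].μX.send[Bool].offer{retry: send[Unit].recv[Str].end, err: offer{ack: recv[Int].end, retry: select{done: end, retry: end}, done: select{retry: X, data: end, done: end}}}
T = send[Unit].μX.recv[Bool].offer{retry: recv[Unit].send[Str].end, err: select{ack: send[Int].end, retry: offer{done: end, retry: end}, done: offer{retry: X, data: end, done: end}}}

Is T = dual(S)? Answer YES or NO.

recv[Unit] ‖ send[Unit]  ✓
  μX ‖ μX  ✓ (μ self-dual)
    send[Bool] ‖ recv[Bool]  ✓
      offer{retry,err} ‖ offer{retry,err}  ✗ choice polarity not flipped — not dual

NO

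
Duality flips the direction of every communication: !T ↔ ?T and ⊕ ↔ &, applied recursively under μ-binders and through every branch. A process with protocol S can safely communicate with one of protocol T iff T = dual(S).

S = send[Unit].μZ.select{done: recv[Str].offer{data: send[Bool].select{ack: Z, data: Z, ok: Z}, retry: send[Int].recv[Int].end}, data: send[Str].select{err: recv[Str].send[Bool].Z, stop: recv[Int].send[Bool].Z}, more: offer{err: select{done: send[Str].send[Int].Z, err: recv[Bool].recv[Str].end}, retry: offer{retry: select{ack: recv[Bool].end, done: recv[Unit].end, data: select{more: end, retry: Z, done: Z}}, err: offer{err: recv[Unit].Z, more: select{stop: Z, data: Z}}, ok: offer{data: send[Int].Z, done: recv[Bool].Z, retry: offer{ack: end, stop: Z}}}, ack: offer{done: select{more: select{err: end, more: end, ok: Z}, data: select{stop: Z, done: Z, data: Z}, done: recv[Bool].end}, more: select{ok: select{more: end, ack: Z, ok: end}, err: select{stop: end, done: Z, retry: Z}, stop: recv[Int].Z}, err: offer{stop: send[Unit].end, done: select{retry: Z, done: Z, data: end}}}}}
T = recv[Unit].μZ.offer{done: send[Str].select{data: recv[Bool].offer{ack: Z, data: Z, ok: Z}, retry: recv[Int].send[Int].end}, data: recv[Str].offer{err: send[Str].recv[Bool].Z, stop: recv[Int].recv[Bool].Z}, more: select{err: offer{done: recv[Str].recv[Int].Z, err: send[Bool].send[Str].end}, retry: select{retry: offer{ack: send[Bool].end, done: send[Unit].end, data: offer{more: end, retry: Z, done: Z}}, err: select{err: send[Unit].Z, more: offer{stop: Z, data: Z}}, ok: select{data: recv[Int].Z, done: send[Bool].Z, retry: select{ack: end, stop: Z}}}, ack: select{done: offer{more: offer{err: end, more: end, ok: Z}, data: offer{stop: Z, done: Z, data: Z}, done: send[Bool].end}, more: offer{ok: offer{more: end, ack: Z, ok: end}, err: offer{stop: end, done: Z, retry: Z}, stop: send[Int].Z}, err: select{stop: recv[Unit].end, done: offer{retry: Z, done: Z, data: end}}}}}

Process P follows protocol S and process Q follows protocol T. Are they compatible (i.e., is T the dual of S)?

NO

send[Unit] ‖ recv[Unit]  match
  μZ ‖ μZ  match (μ self-dual)
    select{done,data,more} ‖ offer{done,data,more}  match labels match
      • done:
        recv[Str] ‖ send[Str]  match
          offer{data,retry} ‖ select{data,retry}  match labels match
            • data:
              send[Bool] ‖ recv[Bool]  match
                select{ack,data,ok} ‖ offer{ack,data,ok}  match labels match
                  • ack:
                    Z ‖ Z  match
                  • data:
                    Z ‖ Z  match
                  • ok:
                    Z ‖ Z  match
            • retry:
              send[Int] ‖ recv[Int]  match
                recv[Int] ‖ send[Int]  match
                  end ‖ end  match
      • data:
        send[Str] ‖ recv[Str]  match
          select{err,stop} ‖ offer{err,stop}  match labels match
            • err:
              recv[Str] ‖ send[Str]  match
                send[Bool] ‖ recv[Bool]  match
                  Z ‖ Z  match
            • stop:
              recv[Int] ‖ recv[Int]  ✗ same direction on both sides — not dual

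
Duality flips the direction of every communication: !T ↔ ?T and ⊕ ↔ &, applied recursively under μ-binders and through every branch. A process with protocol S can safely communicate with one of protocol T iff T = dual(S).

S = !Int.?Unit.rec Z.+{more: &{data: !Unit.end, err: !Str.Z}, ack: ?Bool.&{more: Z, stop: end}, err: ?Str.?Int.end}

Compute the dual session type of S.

?Int.!Unit.rec Z.&{more: +{data: ?Unit.end, err: ?Str.Z}, ack: !Bool.+{more: Z, stop: end}, err: !Str.!Int.end}

!Int ↦ ?Int
  ?Unit ↦ !Unit
    rec Z ↦ rec Z  (μ self-dual)
      +{more,ack,err} ↦ &{more,ack,err}  (⊕→&)
        [more]
          &{data,err} ↦ +{data,err}  (offer→select)
            [data]
              !Unit ↦ ?Unit
                end ↦ end
            [err]
              !Str ↦ ?Str
                Z ↦ Z
        [ack]
          ?Bool ↦ !Bool
            &{more,stop} ↦ +{more,stop}  (offer→select)
              [more]
                Z ↦ Z
              [stop]
                end ↦ end
        [err]
          ?Str ↦ !Str
            ?Int ↦ !Int
              end ↦ end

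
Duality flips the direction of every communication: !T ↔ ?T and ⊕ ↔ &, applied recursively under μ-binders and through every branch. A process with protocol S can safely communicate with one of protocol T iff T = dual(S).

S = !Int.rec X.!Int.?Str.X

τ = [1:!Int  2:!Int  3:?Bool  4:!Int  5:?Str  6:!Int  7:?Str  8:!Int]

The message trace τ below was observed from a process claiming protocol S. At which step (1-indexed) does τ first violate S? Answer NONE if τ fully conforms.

step 1: !Int  match  state: rec X.…
step 2: !Int  match  state: ?Str.rec X.…
step 3: got ?Bool, protocol expects ?Str  ✗

3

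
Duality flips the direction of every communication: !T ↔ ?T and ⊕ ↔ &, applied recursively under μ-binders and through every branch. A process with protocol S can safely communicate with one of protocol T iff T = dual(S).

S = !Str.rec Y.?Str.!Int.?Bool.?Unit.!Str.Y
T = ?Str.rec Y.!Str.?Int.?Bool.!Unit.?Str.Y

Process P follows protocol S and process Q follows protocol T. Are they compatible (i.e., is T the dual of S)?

!Str vs ?Str  ok
  rec Y vs rec Y  ok (μ self-dual)
    ?Str vs !Str  ok
      !Int vs ?Int  ok
        ?Bool vs ?Bool  ✗ same direction on both sides — not dual

NO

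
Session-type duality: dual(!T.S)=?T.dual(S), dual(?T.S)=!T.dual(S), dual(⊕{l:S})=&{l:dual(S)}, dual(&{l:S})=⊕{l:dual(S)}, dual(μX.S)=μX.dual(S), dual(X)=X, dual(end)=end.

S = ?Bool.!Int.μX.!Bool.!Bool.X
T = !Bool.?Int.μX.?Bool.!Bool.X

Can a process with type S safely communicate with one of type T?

NO

?Bool ‖ !Bool  ✓
  !Int ‖ ?Int  ✓
    μX ‖ μX  ✓ (binder kept)
      !Bool ‖ ?Bool  ✓
        !Bool ‖ !Bool  ✗ same direction on both sides — not dual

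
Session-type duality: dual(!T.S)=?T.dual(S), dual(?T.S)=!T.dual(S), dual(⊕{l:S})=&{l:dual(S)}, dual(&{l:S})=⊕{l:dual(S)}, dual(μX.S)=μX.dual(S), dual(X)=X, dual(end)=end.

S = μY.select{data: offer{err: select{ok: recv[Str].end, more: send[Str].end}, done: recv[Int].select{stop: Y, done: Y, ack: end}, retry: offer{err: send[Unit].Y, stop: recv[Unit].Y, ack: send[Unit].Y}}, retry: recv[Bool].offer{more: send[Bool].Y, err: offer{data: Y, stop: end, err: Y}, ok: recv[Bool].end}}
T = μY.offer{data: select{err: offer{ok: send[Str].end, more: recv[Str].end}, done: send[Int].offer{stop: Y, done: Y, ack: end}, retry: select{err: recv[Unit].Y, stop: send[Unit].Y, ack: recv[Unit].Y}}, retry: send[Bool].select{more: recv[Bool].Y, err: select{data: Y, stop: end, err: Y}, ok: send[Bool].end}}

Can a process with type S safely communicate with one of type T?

YES

μY | μY  match (rec unchanged)
  select{data,retry} | offer{data,retry}  match labels match
    case data:
      offer{err,done,retry} | select{err,done,retry}  match labels match
        case err:
          select{ok,more} | offer{ok,more}  match labels match
            case ok:
              recv[Str] | send[Str]  match
                end | end  match
            case more:
              send[Str] | recv[Str]  match
                end | end  match
        case done:
          recv[Int] | send[Int]  match
            select{stop,done,ack} | offer{stop,done,ack}  match labels match
              case stop:
                Y | Y  match
              case done:
                Y | Y  match
              case ack:
                end | end  match
        case retry:
          offer{err,stop,ack} | select{err,stop,ack}  match labels match
            case err:
              send[Unit] | recv[Unit]  match
                Y | Y  match
            case stop:
              recv[Unit] | send[Unit]  match
                Y | Y  match
            case ack:
              send[Unit] | recv[Unit]  match
                Y | Y  match
    case retry:
      recv[Bool] | send[Bool]  match
        offer{more,err,ok} | select{more,err,ok}  match labels match
          case more:
            send[Bool] | recv[Bool]  match
              Y | Y  match
          case err:
            offer{data,stop,err} | select{data,stop,err}  match labels match
              case data:
                Y | Y  match
              case stop:
                end | end  match
              case err:
                Y | Y  match
          case ok:
            recv[Bool] | send[Bool]  match
              end | end  match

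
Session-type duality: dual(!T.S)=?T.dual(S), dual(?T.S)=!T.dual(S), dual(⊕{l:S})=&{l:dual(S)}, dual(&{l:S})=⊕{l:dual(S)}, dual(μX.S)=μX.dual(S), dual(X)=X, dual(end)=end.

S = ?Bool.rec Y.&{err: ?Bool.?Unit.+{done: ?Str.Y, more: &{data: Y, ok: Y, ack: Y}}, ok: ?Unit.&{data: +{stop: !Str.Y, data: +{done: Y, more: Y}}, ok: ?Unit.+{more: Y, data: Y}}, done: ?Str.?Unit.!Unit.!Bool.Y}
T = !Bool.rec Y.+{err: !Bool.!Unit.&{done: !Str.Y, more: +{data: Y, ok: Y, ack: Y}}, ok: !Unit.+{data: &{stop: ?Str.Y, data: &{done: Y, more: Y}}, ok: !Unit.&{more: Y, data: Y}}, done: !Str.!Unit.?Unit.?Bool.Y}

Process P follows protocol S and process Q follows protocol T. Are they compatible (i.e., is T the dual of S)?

?Bool | !Bool  ✓
  rec Y | rec Y  ✓ (μ self-dual)
    &{err,ok,done} | +{err,ok,done}  ✓ label sets agree
      [err]
        ?Bool | !Bool  ✓
          ?Unit | !Unit  ✓
            +{done,more} | &{done,more}  ✓ label sets agree
              [done]
                ?Str | !Str  ✓
                  Y | Y  ✓
              [more]
                &{data,ok,ack} | +{data,ok,ack}  ✓ label sets agree
                  [data]
                    Y | Y  ✓
                  [ok]
                    Y | Y  ✓
                  [ack]
                    Y | Y  ✓
      [ok]
        ?Unit | !Unit  ✓
          &{data,ok} | +{data,ok}  ✓ label sets agree
            [data]
              +{stop,data} | &{stop,data}  ✓ label sets agree
                [stop]
                  !Str | ?Str  ✓
                    Y | Y  ✓
                [data]
                  +{done,more} | &{done,more}  ✓ label sets agree
                    [done]
                      Y | Y  ✓
                    [more]
                      Y | Y  ✓
            [ok]
              ?Unit | !Unit  ✓
                +{more,data} | &{more,data}  ✓ label sets agree
                  [more]
                    Y | Y  ✓
                  [data]
                    Y | Y  ✓
      [done]
        ?Str | !Str  ✓
          ?Unit | !Unit  ✓
            !Unit | ?Unit  ✓
              !Bool | ?Bool  ✓
                Y | Y  ✓

YES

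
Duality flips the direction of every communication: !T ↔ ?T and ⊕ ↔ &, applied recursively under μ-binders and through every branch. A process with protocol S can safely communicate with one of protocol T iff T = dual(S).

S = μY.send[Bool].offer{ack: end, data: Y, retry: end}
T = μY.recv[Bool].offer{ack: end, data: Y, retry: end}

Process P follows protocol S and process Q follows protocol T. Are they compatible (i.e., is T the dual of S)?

μY vs μY  match (rec unchanged)
  send[Bool] vs recv[Bool]  match
    offer{ack,data,retry} vs offer{ack,data,retry}  ✗ choice polarity not flipped — not dual

NO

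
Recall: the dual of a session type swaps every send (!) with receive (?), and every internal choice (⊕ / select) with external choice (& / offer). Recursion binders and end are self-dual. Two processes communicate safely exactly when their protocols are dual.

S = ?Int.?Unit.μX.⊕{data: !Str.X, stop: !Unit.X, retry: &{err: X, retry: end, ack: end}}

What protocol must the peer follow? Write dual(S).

!Int.!Unit.μX.&{data: ?Str.X, stop: ?Unit.X, retry: ⊕{err: X, retry: end, ack: end}}

?Int ↦ !Int
  ?Unit ↦ !Unit
    μX ↦ μX  (μ self-dual)
      ⊕{data,stop,retry} ↦ &{data,stop,retry}  (⊕→&)
        • data:
          !Str ↦ ?Str
            X self-dual
        • stop:
          !Unit ↦ ?Unit
            X self-dual
        • retry:
          &{err,retry,ack} ↦ ⊕{err,retry,ack}  (external→internal)
            • err:
              X self-dual
            • retry:
              end self-dual
            • ack:
              end self-dual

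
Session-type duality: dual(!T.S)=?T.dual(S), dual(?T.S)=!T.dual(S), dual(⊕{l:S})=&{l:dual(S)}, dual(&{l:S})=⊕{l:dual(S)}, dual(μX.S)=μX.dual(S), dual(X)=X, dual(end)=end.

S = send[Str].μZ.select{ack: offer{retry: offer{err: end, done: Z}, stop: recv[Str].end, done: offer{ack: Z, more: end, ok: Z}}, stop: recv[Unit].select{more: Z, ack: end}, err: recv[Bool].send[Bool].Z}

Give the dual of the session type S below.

recv[Str].μZ.offer{ack: select{retry: select{err: end, done: Z}, stop: send[Str].end, done: select{ack: Z, more: end, ok: Z}}, stop: send[Unit].offer{more: Z, ack: end}, err: send[Bool].recv[Bool].Z}

send[Str] = recv[Str]
  μZ = μZ  (binder kept)
    select{ack,stop,err} = offer{ack,stop,err}  (select→offer)
      • ack:
        offer{retry,stop,done} = select{retry,stop,done}  (&→⊕)
          • retry:
            offer{err,done} = select{err,done}  (&→⊕)
              • err:
                end self-dual
              • done:
                Z self-dual
          • stop:
            recv[Str] = send[Str]
              end self-dual
          • done:
            offer{ack,more,ok} = select{ack,more,ok}  (&→⊕)
              • ack:
                Z self-dual
              • more:
                end self-dual
              • ok:
                Z self-dual
      • stop:
        recv[Unit] = send[Unit]
          select{more,ack} = offer{more,ack}  (select→offer)
            • more:
              Z self-dual
            • ack:
              end self-dual
      • err:
        recv[Bool] = send[Bool]
          send[Bool] = recv[Bool]
            Z self-dual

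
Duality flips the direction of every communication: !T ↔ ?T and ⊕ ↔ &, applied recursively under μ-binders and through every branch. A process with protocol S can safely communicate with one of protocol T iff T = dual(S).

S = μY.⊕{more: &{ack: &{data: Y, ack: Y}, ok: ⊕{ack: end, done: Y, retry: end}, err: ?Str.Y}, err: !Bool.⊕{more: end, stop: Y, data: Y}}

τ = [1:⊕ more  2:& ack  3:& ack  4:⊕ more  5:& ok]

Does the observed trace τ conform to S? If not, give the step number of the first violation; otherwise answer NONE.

step 1: ⊕ more  ok  cont: &{ack: &{data: μY.…, ack: μY.…}, ok: ⊕{ack: end, done: μY.…, retry: end}, err: ?Str.μY.…}
step 2: & ack  ok  cont: &{data: μY.…, ack: μY.…}
step 3: & ack  ok  cont: μY.…
step 4: ⊕ more  ok  cont: &{ack: &{data: μY.…, ack: μY.…}, ok: ⊕{ack: end, done: μY.…, retry: end}, err: ?Str.μY.…}
step 5: & ok  ok  cont: ⊕{ack: end, done: μY.…, retry: end}
all 5 steps conform

NONE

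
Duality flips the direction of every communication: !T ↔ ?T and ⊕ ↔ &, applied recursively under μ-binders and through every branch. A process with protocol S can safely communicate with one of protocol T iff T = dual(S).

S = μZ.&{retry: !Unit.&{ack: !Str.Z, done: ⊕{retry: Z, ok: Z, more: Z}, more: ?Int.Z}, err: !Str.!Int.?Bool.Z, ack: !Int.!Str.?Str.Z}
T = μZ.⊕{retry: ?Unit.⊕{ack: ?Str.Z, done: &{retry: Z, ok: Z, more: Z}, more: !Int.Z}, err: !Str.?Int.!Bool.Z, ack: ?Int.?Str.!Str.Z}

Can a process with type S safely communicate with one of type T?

μZ | μZ  match (μ self-dual)
  &{retry,err,ack} | ⊕{retry,err,ack}  match same labels
    [retry]
      !Unit | ?Unit  match
        &{ack,done,more} | ⊕{ack,done,more}  match same labels
          [ack]
            !Str | ?Str  match
              Z | Z  match
          [done]
            ⊕{retry,ok,more} | &{retry,ok,more}  match same labels
              [retry]
                Z | Z  match
              [ok]
                Z | Z  match
              [more]
                Z | Z  match
          [more]
            ?Int | !Int  match
              Z | Z  match
    [err]
      !Str | !Str  ✗ same direction on both sides — not dual

NO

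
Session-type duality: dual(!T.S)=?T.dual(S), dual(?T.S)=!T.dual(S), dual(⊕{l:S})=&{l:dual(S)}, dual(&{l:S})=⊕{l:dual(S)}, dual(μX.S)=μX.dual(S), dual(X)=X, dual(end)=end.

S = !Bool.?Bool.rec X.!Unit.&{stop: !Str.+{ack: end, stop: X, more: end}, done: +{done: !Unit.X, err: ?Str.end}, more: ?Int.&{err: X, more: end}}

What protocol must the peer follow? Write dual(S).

!Bool ↦ ?Bool
  ?Bool ↦ !Bool
    rec X ↦ rec X  (μ self-dual)
      !Unit ↦ ?Unit
        &{stop,done,more} ↦ +{stop,done,more}  (&→⊕)
          case stop:
            !Str ↦ ?Str
              +{ack,stop,more} ↦ &{ack,stop,more}  (select→offer)
                case ack:
                  end ↦ end
                case stop:
                  X ↦ X
                case more:
                  end ↦ end
          case done:
            +{done,err} ↦ &{done,err}  (select→offer)
              case done:
                !Unit ↦ ?Unit
                  X ↦ X
              case err:
                ?Str ↦ !Str
                  end ↦ end
          case more:
            ?Int ↦ !Int
              &{err,more} ↦ +{err,more}  (&→⊕)
                case err:
                  X ↦ X
                case more:
                  end ↦ end

?Bool.!Bool.rec X.?Unit.+{stop: ?Str.&{ack: end, stop: X, more: end}, done: &{done: ?Unit.X, err: !Str.end}, more: !Int.+{err: X, more: end}}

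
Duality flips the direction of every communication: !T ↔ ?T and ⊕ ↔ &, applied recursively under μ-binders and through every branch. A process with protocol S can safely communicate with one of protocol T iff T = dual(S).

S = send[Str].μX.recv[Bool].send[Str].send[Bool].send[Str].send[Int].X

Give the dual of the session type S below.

send[Str] ↦ recv[Str]
  μX ↦ μX  (binder kept)
    recv[Bool] ↦ send[Bool]
      send[Str] ↦ recv[Str]
        send[Bool] ↦ recv[Bool]
          send[Str] ↦ recv[Str]
            send[Int] ↦ recv[Int]
              X ↦ X

recv[Str].μX.send[Bool].recv[Str].recv[Bool].recv[Str].recv[Int].X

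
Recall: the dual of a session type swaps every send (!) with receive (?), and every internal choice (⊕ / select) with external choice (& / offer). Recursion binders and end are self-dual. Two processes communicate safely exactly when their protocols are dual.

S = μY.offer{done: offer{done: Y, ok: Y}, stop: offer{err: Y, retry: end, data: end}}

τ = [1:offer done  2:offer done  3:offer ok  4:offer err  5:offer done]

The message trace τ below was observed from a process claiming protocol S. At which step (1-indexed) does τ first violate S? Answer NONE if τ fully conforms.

3

[1] offer done  match  state: offer{done: μY.…, ok: μY.…}
[2] offer done  match  state: μY.…
[3] got offer ok, protocol expects offer done or offer stop  ✗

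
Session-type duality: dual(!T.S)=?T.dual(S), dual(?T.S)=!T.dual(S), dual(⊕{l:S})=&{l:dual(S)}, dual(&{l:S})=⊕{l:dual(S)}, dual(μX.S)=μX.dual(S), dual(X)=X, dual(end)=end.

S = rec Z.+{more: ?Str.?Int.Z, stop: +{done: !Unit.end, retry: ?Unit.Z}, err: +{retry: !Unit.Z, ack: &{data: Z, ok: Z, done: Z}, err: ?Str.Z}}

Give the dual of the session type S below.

rec Z = rec Z  (binder kept)
  +{more,stop,err} = &{more,stop,err}  (internal→external)
    • more:
      ?Str = !Str
        ?Int = !Int
          Z self-dual
    • stop:
      +{done,retry} = &{done,retry}  (internal→external)
        • done:
          !Unit = ?Unit
            end self-dual
        • retry:
          ?Unit = !Unit
            Z self-dual
    • err:
      +{retry,ack,err} = &{retry,ack,err}  (internal→external)
        • retry:
          !Unit = ?Unit
            Z self-dual
        • ack:
          &{data,ok,done} = +{data,ok,done}  (offer→select)
            • data:
              Z self-dual
            • ok:
              Z self-dual
            • done:
              Z self-dual
        • err:
          ?Str = !Str
            Z self-dual

rec Z.&{more: !Str.!Int.Z, stop: &{done: ?Unit.end, retry: !Unit.Z}, err: &{retry: ?Unit.Z, ack: +{data: Z, ok: Z, done: Z}, err: !Str.Z}}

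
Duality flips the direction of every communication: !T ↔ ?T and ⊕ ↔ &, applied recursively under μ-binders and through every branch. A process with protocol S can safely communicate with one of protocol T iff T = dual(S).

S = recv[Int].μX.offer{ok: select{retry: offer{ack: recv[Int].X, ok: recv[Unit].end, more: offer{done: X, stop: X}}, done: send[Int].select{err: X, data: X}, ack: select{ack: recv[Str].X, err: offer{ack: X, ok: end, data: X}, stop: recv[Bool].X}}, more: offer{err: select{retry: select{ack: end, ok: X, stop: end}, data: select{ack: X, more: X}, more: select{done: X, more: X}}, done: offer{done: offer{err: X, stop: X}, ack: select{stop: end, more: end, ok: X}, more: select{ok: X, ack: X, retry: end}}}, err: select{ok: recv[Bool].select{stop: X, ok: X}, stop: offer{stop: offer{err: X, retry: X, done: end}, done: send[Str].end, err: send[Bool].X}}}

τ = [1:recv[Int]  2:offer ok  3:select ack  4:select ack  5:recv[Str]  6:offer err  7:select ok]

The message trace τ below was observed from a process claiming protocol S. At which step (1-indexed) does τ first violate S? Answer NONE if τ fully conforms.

NONE

@1 recv[Int]  ok  cont: μX.…
@2 offer ok  ok  cont: select{retry: offer{ack: recv[Int].μX.…, ok: recv[Unit].end, more: offer{done: μX.…, stop: μX.…}}, done: send[Int].select{err: μX.…, data: μX.…}, ack: select{ack: recv[Str].μX.…, err: offer{ack: μX.…, ok: end, data: μX.…}, stop: recv[Bool].μX.…}}
@3 select ack  ok  cont: select{ack: recv[Str].μX.…, err: offer{ack: μX.…, ok: end, data: μX.…}, stop: recv[Bool].μX.…}
@4 select ack  ok  cont: recv[Str].μX.…
@5 recv[Str]  ok  cont: μX.…
@6 offer err  ok  cont: select{ok: recv[Bool].select{stop: μX.…, ok: μX.…}, stop: offer{stop: offer{err: μX.…, retry: μX.…, done: end}, done: send[Str].end, err: send[Bool].μX.…}}
@7 select ok  ok  cont: recv[Bool].select{stop: μX.…, ok: μX.…}
τ conforms to S (length 7)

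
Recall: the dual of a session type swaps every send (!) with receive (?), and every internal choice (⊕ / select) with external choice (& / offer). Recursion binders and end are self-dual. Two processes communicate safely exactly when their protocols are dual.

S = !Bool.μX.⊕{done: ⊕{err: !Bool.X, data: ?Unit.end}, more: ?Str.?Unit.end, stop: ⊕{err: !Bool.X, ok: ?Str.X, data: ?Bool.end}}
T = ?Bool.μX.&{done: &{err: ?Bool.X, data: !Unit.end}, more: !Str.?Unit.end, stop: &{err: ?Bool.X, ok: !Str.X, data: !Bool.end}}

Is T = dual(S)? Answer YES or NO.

!Bool ‖ ?Bool  ✓
  μX ‖ μX  ✓ (rec unchanged)
    ⊕{done,more,stop} ‖ &{done,more,stop}  ✓ label sets agree
      • done:
        ⊕{err,data} ‖ &{err,data}  ✓ label sets agree
          • err:
            !Bool ‖ ?Bool  ✓
              X ‖ X  ✓
          • data:
            ?Unit ‖ !Unit  ✓
              end ‖ end  ✓
      • more:
        ?Str ‖ !Str  ✓
          ?Unit ‖ ?Unit  ✗ same direction on both sides — not dual

NO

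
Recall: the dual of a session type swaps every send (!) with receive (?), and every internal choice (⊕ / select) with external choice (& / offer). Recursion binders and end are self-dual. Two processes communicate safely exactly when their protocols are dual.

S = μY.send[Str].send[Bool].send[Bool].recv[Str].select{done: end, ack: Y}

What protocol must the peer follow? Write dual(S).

μY ↦ μY  (rec unchanged)
  send[Str] ↦ recv[Str]
    send[Bool] ↦ recv[Bool]
      send[Bool] ↦ recv[Bool]
        recv[Str] ↦ send[Str]
          select{done,ack} ↦ offer{done,ack}  (internal→external)
            • done:
              end ↦ end
            • ack:
              Y ↦ Y

μY.recv[Str].recv[Bool].recv[Bool].send[Str].offer{done: end, ack: Y}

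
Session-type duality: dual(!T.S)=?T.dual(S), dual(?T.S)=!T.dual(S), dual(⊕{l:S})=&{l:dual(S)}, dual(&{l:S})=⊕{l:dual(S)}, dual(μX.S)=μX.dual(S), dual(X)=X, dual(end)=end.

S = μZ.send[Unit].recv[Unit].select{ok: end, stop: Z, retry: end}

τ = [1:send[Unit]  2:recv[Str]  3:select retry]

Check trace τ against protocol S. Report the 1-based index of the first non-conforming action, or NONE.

2

@1 send[Unit]  ok  state: recv[Unit].select{ok: end, stop: μZ.…, retry: end}
@2 got recv[Str], protocol expects recv[Unit]  ✗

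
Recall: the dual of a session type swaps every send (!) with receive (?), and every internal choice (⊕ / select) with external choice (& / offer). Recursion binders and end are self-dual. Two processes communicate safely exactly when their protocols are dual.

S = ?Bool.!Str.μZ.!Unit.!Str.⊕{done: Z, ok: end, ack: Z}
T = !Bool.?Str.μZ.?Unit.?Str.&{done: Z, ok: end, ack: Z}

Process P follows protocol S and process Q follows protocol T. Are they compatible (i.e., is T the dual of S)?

YES

?Bool ‖ !Bool  ✓
  !Str ‖ ?Str  ✓
    μZ ‖ μZ  ✓ (μ self-dual)
      !Unit ‖ ?Unit  ✓
        !Str ‖ ?Str  ✓
          ⊕{done,ok,ack} ‖ &{done,ok,ack}  ✓ label sets agree
            • done:
              Z ‖ Z  ✓
            • ok:
              end ‖ end  ✓
            • ack:
              Z ‖ Z  ✓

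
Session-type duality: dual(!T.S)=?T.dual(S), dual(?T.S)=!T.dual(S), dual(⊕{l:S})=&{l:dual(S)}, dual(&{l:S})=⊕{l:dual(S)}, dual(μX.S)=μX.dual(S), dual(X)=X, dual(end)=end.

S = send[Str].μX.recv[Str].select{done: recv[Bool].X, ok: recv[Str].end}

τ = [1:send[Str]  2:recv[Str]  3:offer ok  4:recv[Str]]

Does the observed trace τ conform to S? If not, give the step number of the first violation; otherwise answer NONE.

step 1: send[Str]  ✓  residual = μX.…
step 2: recv[Str]  ✓  residual = select{done: recv[Bool].μX.…, ok: recv[Str].end}
step 3: got offer ok, protocol expects select done or select ok  ✗

3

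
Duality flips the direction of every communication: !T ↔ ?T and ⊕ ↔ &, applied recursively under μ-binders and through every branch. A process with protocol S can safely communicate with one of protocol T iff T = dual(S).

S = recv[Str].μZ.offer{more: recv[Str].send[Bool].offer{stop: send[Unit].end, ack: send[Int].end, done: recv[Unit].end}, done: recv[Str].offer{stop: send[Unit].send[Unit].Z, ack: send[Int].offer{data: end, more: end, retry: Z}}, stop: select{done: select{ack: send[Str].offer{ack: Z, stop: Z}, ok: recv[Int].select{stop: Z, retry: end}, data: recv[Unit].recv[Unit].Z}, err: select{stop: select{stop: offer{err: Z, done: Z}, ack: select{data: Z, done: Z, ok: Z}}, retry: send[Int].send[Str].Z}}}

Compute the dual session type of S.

send[Str].μZ.select{more: send[Str].recv[Bool].select{stop: recv[Unit].end, ack: recv[Int].end, done: send[Unit].end}, done: send[Str].select{stop: recv[Unit].recv[Unit].Z, ack: recv[Int].select{data: end, more: end, retry: Z}}, stop: offer{done: offer{ack: recv[Str].select{ack: Z, stop: Z}, ok: send[Int].offer{stop: Z, retry: end}, data: send[Unit].send[Unit].Z}, err: offer{stop: offer{stop: select{err: Z, done: Z}, ack: offer{data: Z, done: Z, ok: Z}}, retry: recv[Int].recv[Str].Z}}}

recv[Str] → send[Str]
  μZ → μZ  (rec unchanged)
    offer{more,done,stop} → select{more,done,stop}  (external→internal)
      case more:
        recv[Str] → send[Str]
          send[Bool] → recv[Bool]
            offer{stop,ack,done} → select{stop,ack,done}  (external→internal)
              case stop:
                send[Unit] → recv[Unit]
                  end self-dual
              case ack:
                send[Int] → recv[Int]
                  end self-dual
              case done:
                recv[Unit] → send[Unit]
                  end self-dual
      case done:
        recv[Str] → send[Str]
          offer{stop,ack} → select{stop,ack}  (external→internal)
            case stop:
              send[Unit] → recv[Unit]
                send[Unit] → recv[Unit]
                  Z self-dual
            case ack:
              send[Int] → recv[Int]
                offer{data,more,retry} → select{data,more,retry}  (external→internal)
                  case data:
                    end self-dual
                  case more:
                    end self-dual
                  case retry:
                    Z self-dual
      case stop:
        select{done,err} → offer{done,err}  (select→offer)
          case done:
            select{ack,ok,data} → offer{ack,ok,data}  (select→offer)
              case ack:
                send[Str] → recv[Str]
                  offer{ack,stop} → select{ack,stop}  (external→internal)
                    case ack:
                      Z self-dual
                    case stop:
                      Z self-dual
              case ok:
                recv[Int] → send[Int]
                  select{stop,retry} → offer{stop,retry}  (select→offer)
                    case stop:
                      Z self-dual
                    case retry:
                      end self-dual
              case data:
                recv[Unit] → send[Unit]
                  recv[Unit] → send[Unit]
                    Z self-dual
          case err:
            select{stop,retry} → offer{stop,retry}  (select→offer)
              case stop:
                select{stop,ack} → offer{stop,ack}  (select→offer)
                  case stop:
                    offer{err,done} → select{err,done}  (external→internal)
                      case err:
                        Z self-dual
                      case done:
                        Z self-dual
                  case ack:
                    select{data,done,ok} → offer{data,done,ok}  (select→offer)
                      case data:
                        Z self-dual
                      case done:
                        Z self-dual
                      case ok:
                        Z self-dual
              case retry:
                send[Int] → recv[Int]
                  send[Str] → recv[Str]
                    Z self-dual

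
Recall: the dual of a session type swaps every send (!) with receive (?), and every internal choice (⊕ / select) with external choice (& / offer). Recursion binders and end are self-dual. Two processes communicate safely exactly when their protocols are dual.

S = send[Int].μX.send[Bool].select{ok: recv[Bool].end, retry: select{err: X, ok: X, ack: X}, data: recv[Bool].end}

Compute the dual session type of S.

recv[Int].μX.recv[Bool].offer{ok: send[Bool].end, retry: offer{err: X, ok: X, ack: X}, data: send[Bool].end}

send[Int] ↦ recv[Int]
  μX ↦ μX  (binder kept)
    send[Bool] ↦ recv[Bool]
      select{ok,retry,data} ↦ offer{ok,retry,data}  (select→offer)
        [ok]
          recv[Bool] ↦ send[Bool]
            end self-dual
        [retry]
          select{err,ok,ack} ↦ offer{err,ok,ack}  (select→offer)
            [err]
              X self-dual
            [ok]
              X self-dual
            [ack]
              X self-dual
        [data]
          recv[Bool] ↦ send[Bool]
            end self-dual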